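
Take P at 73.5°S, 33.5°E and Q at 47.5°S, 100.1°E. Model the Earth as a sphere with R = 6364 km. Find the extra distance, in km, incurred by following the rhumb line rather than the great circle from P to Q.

192 km

Great circle: cos σ = sin φ₁ sin φ₂ + cos φ₁ cos φ₂ cos Δλ,  σ = 0.6711 rad → d_gc = 4271.1 km
Rhumb line: Δψ = +0.9866, q = Δφ/Δψ = 0.4600, d_rh = R√(Δφ²+q²Δλ²) = 4462.8 km
Excess = 4462.8 − 4271.1 = 191.7 ≈ 192 km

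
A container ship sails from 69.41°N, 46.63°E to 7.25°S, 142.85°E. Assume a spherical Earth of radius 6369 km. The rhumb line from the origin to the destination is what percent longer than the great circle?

5.1%

Great circle: σ = 1.7274 rad → d_gc = Rσ = 11001.6 km
Rhumb: Δφ = -1.3380, Δλ = +1.6794, Δψ = -1.8326, q = Δφ/Δψ = 0.7301 → d_rh = R√(Δφ²+q²Δλ²) = 11558.4 km
Excess = (11558.4 − 11001.6) / 11001.6 = 556.8 / 11001.6 = 5.06% ≈ 5.1%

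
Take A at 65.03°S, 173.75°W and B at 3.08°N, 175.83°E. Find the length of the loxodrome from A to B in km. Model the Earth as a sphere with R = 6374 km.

Rhumb course C = atan2(Δλ, Δψ) with Δψ = ln[tan(π/4+φ₂/2)/tan(π/4+φ₁/2)] = +1.5615, Δλ = -0.1819 → C = 353.36°
d = R·|Δφ| / |cos C| = 6374·1.18874 / 0.99329 = 7628 km

7628 km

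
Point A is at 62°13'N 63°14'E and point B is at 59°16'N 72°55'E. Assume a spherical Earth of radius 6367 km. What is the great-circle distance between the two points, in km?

cos σ = sin φ₁ sin φ₂ + cos φ₁ cos φ₂ cos Δλ
      = sin(62.22°)sin(59.27°) + cos(62.22°)cos(59.27°)cos(9.68°) = 0.9953
σ = 5.569° → d = Rσ = 6367·0.09719 = 619 km

619 km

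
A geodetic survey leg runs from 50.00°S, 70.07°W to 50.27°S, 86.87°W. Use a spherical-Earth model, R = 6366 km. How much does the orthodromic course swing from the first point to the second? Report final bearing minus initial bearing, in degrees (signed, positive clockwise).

+12.9°

At departure: θ₁ = atan2(sin Δλ cos φ₂, cos φ₁ sin φ₂ − sin φ₁ cos φ₂ cos Δλ) = 262.11°
At arrival: θ₂ = atan2(sin Δλ cos φ₁, −cos φ₂ sin φ₁ + sin φ₂ cos φ₁ cos Δλ) = 275.04°
Δθ = θ₂ − θ₁ = +12.9°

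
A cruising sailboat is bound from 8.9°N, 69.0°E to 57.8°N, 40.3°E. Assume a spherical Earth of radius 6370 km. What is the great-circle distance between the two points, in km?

cos σ = sin φ₁ sin φ₂ + cos φ₁ cos φ₂ cos Δλ
      = sin(8.90°)sin(57.80°) + cos(8.90°)cos(57.80°)cos(-28.70°) = 0.5927
σ = 53.651° → d = Rσ = 6370·0.93639 = 5965 km

5965 km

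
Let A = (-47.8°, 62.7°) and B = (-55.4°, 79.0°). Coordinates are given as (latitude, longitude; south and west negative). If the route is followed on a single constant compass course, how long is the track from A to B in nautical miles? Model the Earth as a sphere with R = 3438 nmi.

758 nmi

Rhumb course C = atan2(Δλ, Δψ) with Δψ = ln[tan(π/4+φ₂/2)/tan(π/4+φ₁/2)] = -0.2142, Δλ = +0.2845 → C = 126.98°
d = R·|Δφ| / |cos C| = 3438·0.13265 / 0.60151 = 758 nmi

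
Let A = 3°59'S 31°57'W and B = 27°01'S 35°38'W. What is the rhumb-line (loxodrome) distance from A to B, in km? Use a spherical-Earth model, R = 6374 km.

2592 km

Δψ = ln[tan(π/4+φ₂/2)/tan(π/4+φ₁/2)] = -0.4205;  Δφ = -0.4020 rad,  Δλ = -0.0643 rad
q = Δφ/Δψ = 0.9561
d = R·√(Δφ² + q²Δλ²) = 6374·0.40668 = 2592 km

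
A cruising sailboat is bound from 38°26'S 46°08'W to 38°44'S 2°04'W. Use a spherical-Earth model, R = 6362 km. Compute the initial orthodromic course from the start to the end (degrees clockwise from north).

104.6°

θ = atan2( sin Δλ·cos φ₂ ,  cos φ₁ sin φ₂ − sin φ₁ cos φ₂ cos Δλ )
  = atan2(+0.5425, -0.1417) = 104.64°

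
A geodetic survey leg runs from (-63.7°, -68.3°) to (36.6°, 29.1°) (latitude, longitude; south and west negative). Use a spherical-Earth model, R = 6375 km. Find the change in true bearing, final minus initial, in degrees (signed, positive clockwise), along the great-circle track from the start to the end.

-45.2°

Initial bearing θ₁ = atan2(sin Δλ cos φ₂, cos φ₁ sin φ₂ − sin φ₁ cos φ₂ cos Δλ) = 77.85°
Final bearing θ₂ = (initial bearing from the destination back to the start) + 180° = 32.65°
Δθ = θ₂ − θ₁ = -45.2°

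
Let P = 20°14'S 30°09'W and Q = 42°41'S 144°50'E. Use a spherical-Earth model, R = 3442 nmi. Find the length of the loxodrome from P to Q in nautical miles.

Rhumb course C = atan2(Δλ, Δψ) with Δψ = ln[tan(π/4+φ₂/2)/tan(π/4+φ₁/2)] = -0.4646, Δλ = +3.0540 → C = 98.65°
d = R·|Δφ| / |cos C| = 3442·0.39183 / 0.15039 = 8968 nmi

8968 nmi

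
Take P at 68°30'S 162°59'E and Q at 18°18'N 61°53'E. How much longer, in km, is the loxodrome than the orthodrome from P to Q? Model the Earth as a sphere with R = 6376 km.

Great circle: cos σ = sin φ₁ sin φ₂ + cos φ₁ cos φ₂ cos Δλ,  σ = 1.9381 rad → d_gc = 12357.6 km
Rhumb line: Δψ = +1.9865, q = Δφ/Δψ = 0.7626, d_rh = R√(Δφ²+q²Δλ²) = 12919.8 km
Excess = 12919.8 − 12357.6 = 562.2 ≈ 562 km

562 km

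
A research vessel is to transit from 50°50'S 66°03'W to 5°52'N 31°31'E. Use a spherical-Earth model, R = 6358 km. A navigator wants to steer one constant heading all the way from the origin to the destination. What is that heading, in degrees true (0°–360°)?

56.3°

Δψ = ln[tan(π/4+φ₂/2)/tan(π/4+φ₁/2)] = +1.1361
Δλ = +1.7029 rad (taken the short way round)
course = atan2(Δλ, Δψ) = 56.29°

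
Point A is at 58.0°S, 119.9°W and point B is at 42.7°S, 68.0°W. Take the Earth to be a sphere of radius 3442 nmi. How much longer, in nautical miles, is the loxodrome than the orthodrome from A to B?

Great circle: cos σ = sin φ₁ sin φ₂ + cos φ₁ cos φ₂ cos Δλ,  σ = 0.6174 rad → d_gc = 2124.93 nmi
Rhumb line: Δψ = +0.4235, q = Δφ/Δψ = 0.6306, d_rh = R√(Δφ²+q²Δλ²) = 2170.35 nmi
Excess = 2170.35 − 2124.93 = 45.42 ≈ 45 nmi

45 nmi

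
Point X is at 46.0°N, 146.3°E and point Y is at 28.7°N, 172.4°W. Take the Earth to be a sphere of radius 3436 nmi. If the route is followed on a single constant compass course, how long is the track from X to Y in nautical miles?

Rhumb course C = atan2(Δλ, Δψ) with Δψ = ln[tan(π/4+φ₂/2)/tan(π/4+φ₁/2)] = -0.3830, Δλ = +0.7208 → C = 117.98°
d = R·|Δφ| / |cos C| = 3436·0.30194 / 0.46922 = 2211 nmi

2211 nmi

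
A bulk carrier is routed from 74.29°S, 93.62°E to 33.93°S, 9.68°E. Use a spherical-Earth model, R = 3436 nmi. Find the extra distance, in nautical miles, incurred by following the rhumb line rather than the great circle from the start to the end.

220 nmi

Great circle: cos σ = sin φ₁ sin φ₂ + cos φ₁ cos φ₂ cos Δλ,  σ = 0.9751 rad → d_gc = 3350.6 nmi
Rhumb line: Δψ = +1.3506, q = Δφ/Δψ = 0.5216, d_rh = R√(Δφ²+q²Δλ²) = 3570.9 nmi
Excess = 3570.9 − 3350.6 = 220.3 ≈ 220 nmi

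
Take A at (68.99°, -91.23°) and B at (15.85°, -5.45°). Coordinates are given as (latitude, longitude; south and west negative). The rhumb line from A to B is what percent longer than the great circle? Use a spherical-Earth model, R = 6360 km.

5.3%

Great circle: σ = 1.2866 rad → d_gc = Rσ = 8183.1 km
Rhumb: Δφ = -0.9275, Δλ = +1.4971, Δψ = -1.4048, q = Δφ/Δψ = 0.6602 → d_rh = R√(Δφ²+q²Δλ²) = 8620.4 km
Excess = (8620.4 − 8183.1) / 8183.1 = 437.3 / 8183.1 = 5.34% ≈ 5.3%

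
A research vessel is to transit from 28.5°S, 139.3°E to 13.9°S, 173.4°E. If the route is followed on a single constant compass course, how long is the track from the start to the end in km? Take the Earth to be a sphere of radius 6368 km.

3877 km

Rhumb course C = atan2(Δλ, Δψ) with Δψ = ln[tan(π/4+φ₂/2)/tan(π/4+φ₁/2)] = +0.2743, Δλ = +0.5952 → C = 65.26°
d = R·|Δφ| / |cos C| = 6368·0.25482 / 0.41855 = 3877 km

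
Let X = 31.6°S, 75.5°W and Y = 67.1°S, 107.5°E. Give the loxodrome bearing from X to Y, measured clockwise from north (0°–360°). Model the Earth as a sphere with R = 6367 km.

Δψ = ln[tan(π/4+φ₂/2)/tan(π/4+φ₁/2)] = -1.0150
Δλ = -3.0892 rad (taken the short way round)
course = atan2(Δλ, Δψ) = 251.81°

251.8°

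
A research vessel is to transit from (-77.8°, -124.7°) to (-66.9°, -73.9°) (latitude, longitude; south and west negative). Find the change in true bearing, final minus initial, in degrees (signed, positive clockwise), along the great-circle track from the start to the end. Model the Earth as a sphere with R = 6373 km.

Initial bearing θ₁ = atan2(sin Δλ cos φ₂, cos φ₁ sin φ₂ − sin φ₁ cos φ₂ cos Δλ) = 81.03°
Final bearing θ₂ = (initial bearing from the destination back to the start) + 180° = 32.14°
Δθ = θ₂ − θ₁ = -48.9°

-48.9°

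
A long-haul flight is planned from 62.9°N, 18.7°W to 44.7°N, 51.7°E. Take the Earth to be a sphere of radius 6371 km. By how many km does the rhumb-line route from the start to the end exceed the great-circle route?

Great circle: cos σ = sin φ₁ sin φ₂ + cos φ₁ cos φ₂ cos Δλ,  σ = 0.7454 rad → d_gc = 4749.2 km
Rhumb line: Δψ = -0.5490, q = Δφ/Δψ = 0.5786, d_rh = R√(Δφ²+q²Δλ²) = 4961.2 km
Excess = 4961.2 − 4749.2 = 212.0 ≈ 212 km

212 km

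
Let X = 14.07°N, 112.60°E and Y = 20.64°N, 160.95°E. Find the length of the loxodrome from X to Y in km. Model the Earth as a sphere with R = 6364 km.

Rhumb course C = atan2(Δλ, Δψ) with Δψ = ln[tan(π/4+φ₂/2)/tan(π/4+φ₁/2)] = +0.1202, Δλ = +0.8439 → C = 81.89°
d = R·|Δφ| / |cos C| = 6364·0.11467 / 0.14103 = 5174 km

5174 km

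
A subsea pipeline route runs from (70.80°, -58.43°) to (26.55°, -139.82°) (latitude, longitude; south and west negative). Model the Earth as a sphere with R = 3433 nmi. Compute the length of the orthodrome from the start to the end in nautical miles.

cos σ = sin φ₁ sin φ₂ + cos φ₁ cos φ₂ cos Δλ
      = sin(70.80°)sin(26.55°) + cos(70.80°)cos(26.55°)cos(-81.39°) = 0.4662
σ = 62.215° → d = Rσ = 3433·1.08585 = 3728 nmi

3728 nmi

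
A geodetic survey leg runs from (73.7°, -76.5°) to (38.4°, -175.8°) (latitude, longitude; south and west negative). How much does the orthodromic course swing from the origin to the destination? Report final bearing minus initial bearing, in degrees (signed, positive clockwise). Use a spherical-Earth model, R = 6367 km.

-91.4°

Initial bearing θ₁ = atan2(sin Δλ cos φ₂, cos φ₁ sin φ₂ − sin φ₁ cos φ₂ cos Δλ) = 290.94°
Final bearing θ₂ = (initial bearing from the destination back to the start) + 180° = 199.54°
Δθ = θ₂ − θ₁ = -91.4°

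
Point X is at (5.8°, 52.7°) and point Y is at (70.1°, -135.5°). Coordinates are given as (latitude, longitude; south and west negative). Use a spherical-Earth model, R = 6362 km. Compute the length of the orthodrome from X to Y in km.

11536 km

Haversine: a = sin²(Δφ/2)+cos φ₁ cos φ₂ sin²(Δλ/2) = 0.62008;  σ = 2·atan2(√a,√(1−a))
σ = 103.896° → d = Rσ = 6362·1.81332 = 11536 km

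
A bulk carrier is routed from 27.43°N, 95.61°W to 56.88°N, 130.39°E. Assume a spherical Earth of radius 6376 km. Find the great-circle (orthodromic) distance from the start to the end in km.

9703 km

Haversine: a = sin²(Δφ/2)+cos φ₁ cos φ₂ sin²(Δλ/2) = 0.47553;  σ = 2·atan2(√a,√(1−a))
σ = 87.195° → d = Rσ = 6376·1.52184 = 9703 km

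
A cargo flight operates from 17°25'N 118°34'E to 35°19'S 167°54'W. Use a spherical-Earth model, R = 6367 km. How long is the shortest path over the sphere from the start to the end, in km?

cos σ = sin φ₁ sin φ₂ + cos φ₁ cos φ₂ cos Δλ
      = sin(17.42°)sin(-35.32°) + cos(17.42°)cos(-35.32°)cos(73.53°) = 0.0477
σ = 87.269° → d = Rσ = 6367·1.52312 = 9698 km

9698 km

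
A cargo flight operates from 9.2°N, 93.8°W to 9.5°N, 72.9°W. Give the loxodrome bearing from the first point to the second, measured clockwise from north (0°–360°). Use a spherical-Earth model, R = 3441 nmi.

89.2°

Meridional parts: M(φ₁)=+0.1613, M(φ₂)=+0.1666 → ΔM = +0.0053;  Δλ = +0.3648 rad
tan C = Δλ / ΔM = +68.7410 → C = 89.17°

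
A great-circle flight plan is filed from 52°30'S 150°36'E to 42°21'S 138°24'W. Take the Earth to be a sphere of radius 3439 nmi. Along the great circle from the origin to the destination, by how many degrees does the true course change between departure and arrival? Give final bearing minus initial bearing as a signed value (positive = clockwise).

-55.6°

At departure: θ₁ = atan2(sin Δλ cos φ₂, cos φ₁ sin φ₂ − sin φ₁ cos φ₂ cos Δλ) = 107.42°
At arrival: θ₂ = atan2(sin Δλ cos φ₁, −cos φ₂ sin φ₁ + sin φ₂ cos φ₁ cos Δλ) = 51.81°
Δθ = θ₂ − θ₁ = -55.6°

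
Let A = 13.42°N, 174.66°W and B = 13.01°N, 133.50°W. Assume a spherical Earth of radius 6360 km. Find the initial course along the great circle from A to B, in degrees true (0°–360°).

85.7°

θ = atan2( sin Δλ·cos φ₂ ,  cos φ₁ sin φ₂ − sin φ₁ cos φ₂ cos Δλ )
  = atan2(+0.6413, +0.0487) = 85.65°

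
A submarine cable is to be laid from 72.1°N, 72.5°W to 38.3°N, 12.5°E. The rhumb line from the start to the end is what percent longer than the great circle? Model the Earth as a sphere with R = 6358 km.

6.9%

Great circle: σ = 0.9137 rad → d_gc = Rσ = 5809.5 km
Rhumb: Δφ = -0.5899, Δλ = +1.4835, Δψ = -1.1237, q = Δφ/Δψ = 0.5250 → d_rh = R√(Δφ²+q²Δλ²) = 6211.8 km
Excess = (6211.8 − 5809.5) / 5809.5 = 402.3 / 5809.5 = 6.92% ≈ 6.9%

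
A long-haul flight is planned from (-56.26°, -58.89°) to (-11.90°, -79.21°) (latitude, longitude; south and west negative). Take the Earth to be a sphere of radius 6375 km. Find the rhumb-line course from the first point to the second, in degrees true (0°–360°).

340.2°

Δψ = ln[tan(π/4+φ₂/2)/tan(π/4+φ₁/2)] = +0.9840
Δλ = -0.3547 rad (taken the short way round)
course = atan2(Δλ, Δψ) = 340.18°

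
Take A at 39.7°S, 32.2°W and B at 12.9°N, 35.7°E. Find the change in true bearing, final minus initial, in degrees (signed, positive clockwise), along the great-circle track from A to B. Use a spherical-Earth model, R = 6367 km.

At departure: θ₁ = atan2(sin Δλ cos φ₂, cos φ₁ sin φ₂ − sin φ₁ cos φ₂ cos Δλ) = 65.79°
At arrival: θ₂ = atan2(sin Δλ cos φ₁, −cos φ₂ sin φ₁ + sin φ₂ cos φ₁ cos Δλ) = 46.05°
Δθ = θ₂ − θ₁ = -19.7°

-19.7°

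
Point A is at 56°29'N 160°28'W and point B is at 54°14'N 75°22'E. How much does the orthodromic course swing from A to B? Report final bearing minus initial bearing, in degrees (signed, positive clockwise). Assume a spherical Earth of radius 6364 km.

At departure: θ₁ = atan2(sin Δλ cos φ₂, cos φ₁ sin φ₂ − sin φ₁ cos φ₂ cos Δλ) = 326.17°
At arrival: θ₂ = atan2(sin Δλ cos φ₁, −cos φ₂ sin φ₁ + sin φ₂ cos φ₁ cos Δλ) = 211.73°
Δθ = θ₂ − θ₁ = -114.4°

-114.4°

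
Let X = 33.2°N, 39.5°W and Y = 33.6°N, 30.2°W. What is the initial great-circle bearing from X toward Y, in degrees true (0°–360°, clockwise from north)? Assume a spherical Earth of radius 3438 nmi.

θ = atan2( sin Δλ·cos φ₂ ,  cos φ₁ sin φ₂ − sin φ₁ cos φ₂ cos Δλ )
  = atan2(+0.1346, +0.0130) = 84.49°

84.5°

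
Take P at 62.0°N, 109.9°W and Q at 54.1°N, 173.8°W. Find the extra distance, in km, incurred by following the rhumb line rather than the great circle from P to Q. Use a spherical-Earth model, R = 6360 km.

Great circle: cos σ = sin φ₁ sin φ₂ + cos φ₁ cos φ₂ cos Δλ,  σ = 0.5802 rad → d_gc = 3690.3 km
Rhumb line: Δψ = -0.2618, q = Δφ/Δψ = 0.5266, d_rh = R√(Δφ²+q²Δλ²) = 3836.7 km
Excess = 3836.7 − 3690.3 = 146.4 ≈ 146 km

146 km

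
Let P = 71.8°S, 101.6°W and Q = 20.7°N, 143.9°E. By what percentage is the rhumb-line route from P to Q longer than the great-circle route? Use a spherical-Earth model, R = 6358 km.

6.6%

Great circle: σ = 2.0454 rad → d_gc = Rσ = 13004.4 km
Rhumb: Δφ = +1.6144, Δλ = -1.9984, Δψ = +2.2009, q = Δφ/Δψ = 0.7335 → d_rh = R√(Δφ²+q²Δλ²) = 13864.5 km
Excess = (13864.5 − 13004.4) / 13004.4 = 860.1 / 13004.4 = 6.61% ≈ 6.6%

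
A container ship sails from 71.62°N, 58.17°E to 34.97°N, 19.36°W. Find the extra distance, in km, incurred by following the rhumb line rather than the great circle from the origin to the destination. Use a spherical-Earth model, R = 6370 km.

Great circle: cos σ = sin φ₁ sin φ₂ + cos φ₁ cos φ₂ cos Δλ,  σ = 0.9277 rad → d_gc = 5909.2 km
Rhumb line: Δψ = -1.1693, q = Δφ/Δψ = 0.5471, d_rh = R√(Δφ²+q²Δλ²) = 6232.0 km
Excess = 6232.0 − 5909.2 = 322.8 ≈ 323 km

323 km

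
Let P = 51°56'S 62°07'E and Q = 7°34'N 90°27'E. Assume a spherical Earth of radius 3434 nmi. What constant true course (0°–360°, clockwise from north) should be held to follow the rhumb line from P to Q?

22.5°

Δψ = ln[tan(π/4+φ₂/2)/tan(π/4+φ₁/2)] = +1.1967
Δλ = +0.4945 rad (taken the short way round)
course = atan2(Δλ, Δψ) = 22.45°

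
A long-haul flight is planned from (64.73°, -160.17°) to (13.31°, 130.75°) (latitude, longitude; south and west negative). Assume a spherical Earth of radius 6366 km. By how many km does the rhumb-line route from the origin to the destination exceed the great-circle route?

226 km

Great circle: cos σ = sin φ₁ sin φ₂ + cos φ₁ cos φ₂ cos Δλ,  σ = 1.2063 rad → d_gc = 7679.03 km
Rhumb line: Δψ = -1.2609, q = Δφ/Δψ = 0.7117, d_rh = R√(Δφ²+q²Δλ²) = 7904.55 km
Excess = 7904.55 − 7679.03 = 225.52 ≈ 226 km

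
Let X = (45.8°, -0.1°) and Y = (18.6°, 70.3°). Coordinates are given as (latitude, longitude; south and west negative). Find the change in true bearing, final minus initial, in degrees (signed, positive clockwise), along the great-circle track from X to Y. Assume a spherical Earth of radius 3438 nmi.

Initial bearing θ₁ = atan2(sin Δλ cos φ₂, cos φ₁ sin φ₂ − sin φ₁ cos φ₂ cos Δλ) = 90.36°
Final bearing θ₂ = (initial bearing from the destination back to the start) + 180° = 132.64°
Δθ = θ₂ − θ₁ = +42.3°

+42.3°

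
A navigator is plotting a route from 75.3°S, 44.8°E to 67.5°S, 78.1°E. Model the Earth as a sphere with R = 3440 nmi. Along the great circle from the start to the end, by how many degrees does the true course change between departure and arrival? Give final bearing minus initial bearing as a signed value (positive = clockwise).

Initial bearing θ₁ = atan2(sin Δλ cos φ₂, cos φ₁ sin φ₂ − sin φ₁ cos φ₂ cos Δλ) = 70.37°
Final bearing θ₂ = (initial bearing from the destination back to the start) + 180° = 38.65°
Δθ = θ₂ − θ₁ = -31.7°

-31.7°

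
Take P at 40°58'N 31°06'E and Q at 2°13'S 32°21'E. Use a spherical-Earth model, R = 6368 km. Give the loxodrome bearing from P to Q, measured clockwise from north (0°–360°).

Δψ = ln[tan(π/4+φ₂/2)/tan(π/4+φ₁/2)] = -0.8238
Δλ = +0.0218 rad (taken the short way round)
course = atan2(Δλ, Δψ) = 178.48°

178.5°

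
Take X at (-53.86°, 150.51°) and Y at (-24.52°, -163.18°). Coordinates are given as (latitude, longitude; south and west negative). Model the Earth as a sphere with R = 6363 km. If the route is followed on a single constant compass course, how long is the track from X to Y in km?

Rhumb course C = atan2(Δλ, Δψ) with Δψ = ln[tan(π/4+φ₂/2)/tan(π/4+φ₁/2)] = +0.6784, Δλ = +0.8083 → C = 49.99°
d = R·|Δφ| / |cos C| = 6363·0.51208 / 0.64288 = 5068 km

5068 km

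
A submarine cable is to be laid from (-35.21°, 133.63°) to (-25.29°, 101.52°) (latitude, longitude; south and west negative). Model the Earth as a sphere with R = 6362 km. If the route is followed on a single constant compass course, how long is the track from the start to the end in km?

3265 km

Δψ = ln[tan(π/4+φ₂/2)/tan(π/4+φ₁/2)] = +0.2009;  Δφ = +0.1731 rad,  Δλ = -0.5604 rad
q = Δφ/Δψ = 0.8620
d = R·√(Δφ² + q²Δλ²) = 6362·0.51319 = 3265 km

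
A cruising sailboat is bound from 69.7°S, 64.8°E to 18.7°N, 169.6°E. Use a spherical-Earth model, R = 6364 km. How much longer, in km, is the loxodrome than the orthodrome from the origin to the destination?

Great circle: cos σ = sin φ₁ sin φ₂ + cos φ₁ cos φ₂ cos Δλ,  σ = 1.9656 rad → d_gc = 12509.2 km
Rhumb line: Δψ = +2.0525, q = Δφ/Δψ = 0.7517, d_rh = R√(Δφ²+q²Δλ²) = 13151.8 km
Excess = 13151.8 − 12509.2 = 642.6 ≈ 643 km

643 km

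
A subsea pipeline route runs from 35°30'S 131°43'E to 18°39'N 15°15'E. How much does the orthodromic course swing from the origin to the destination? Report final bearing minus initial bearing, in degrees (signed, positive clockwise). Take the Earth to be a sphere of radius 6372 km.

Initial bearing θ₁ = atan2(sin Δλ cos φ₂, cos φ₁ sin φ₂ − sin φ₁ cos φ₂ cos Δλ) = 271.02°
Final bearing θ₂ = (initial bearing from the destination back to the start) + 180° = 300.78°
Δθ = θ₂ − θ₁ = +29.8°

+29.8°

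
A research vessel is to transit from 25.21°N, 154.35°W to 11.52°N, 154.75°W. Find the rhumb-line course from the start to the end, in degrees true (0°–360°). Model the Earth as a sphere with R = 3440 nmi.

181.6°

Δψ = ln[tan(π/4+φ₂/2)/tan(π/4+φ₁/2)] = -0.2525
Δλ = -0.0070 rad (taken the short way round)
course = atan2(Δλ, Δψ) = 181.58°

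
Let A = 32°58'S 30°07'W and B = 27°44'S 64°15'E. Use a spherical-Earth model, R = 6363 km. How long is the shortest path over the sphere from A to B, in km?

Haversine: a = sin²(Δφ/2)+cos φ₁ cos φ₂ sin²(Δλ/2) = 0.40166;  σ = 2·atan2(√a,√(1−a))
σ = 78.657° → d = Rσ = 6363·1.37282 = 8735 km

8735 km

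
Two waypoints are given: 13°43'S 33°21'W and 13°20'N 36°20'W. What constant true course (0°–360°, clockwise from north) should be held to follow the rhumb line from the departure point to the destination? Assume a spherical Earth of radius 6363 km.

Meridional parts: M(φ₁)=-0.2417, M(φ₂)=+0.2348 → ΔM = +0.4766;  Δλ = -0.0521 rad
tan C = Δλ / ΔM = -0.1093 → C = 353.76°

353.8°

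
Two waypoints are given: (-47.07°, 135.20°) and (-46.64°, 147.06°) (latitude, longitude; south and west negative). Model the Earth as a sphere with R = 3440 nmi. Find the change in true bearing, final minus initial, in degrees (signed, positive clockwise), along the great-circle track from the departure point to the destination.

-8.7°

At departure: θ₁ = atan2(sin Δλ cos φ₂, cos φ₁ sin φ₂ − sin φ₁ cos φ₂ cos Δλ) = 91.31°
At arrival: θ₂ = atan2(sin Δλ cos φ₁, −cos φ₂ sin φ₁ + sin φ₂ cos φ₁ cos Δλ) = 82.64°
Δθ = θ₂ − θ₁ = -8.7°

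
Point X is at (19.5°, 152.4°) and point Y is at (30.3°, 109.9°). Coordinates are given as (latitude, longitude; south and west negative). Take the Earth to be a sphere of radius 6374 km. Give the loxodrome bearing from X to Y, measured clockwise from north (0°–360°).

285.7°

Δψ = ln[tan(π/4+φ₂/2)/tan(π/4+φ₁/2)] = +0.2083
Δλ = -0.7418 rad (taken the short way round)
course = atan2(Δλ, Δψ) = 285.68°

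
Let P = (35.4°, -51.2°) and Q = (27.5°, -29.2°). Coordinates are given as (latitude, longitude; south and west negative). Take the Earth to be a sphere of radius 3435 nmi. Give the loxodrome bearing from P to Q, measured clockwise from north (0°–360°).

112.9°

Δψ = ln[tan(π/4+φ₂/2)/tan(π/4+φ₁/2)] = -0.1618
Δλ = +0.3840 rad (taken the short way round)
course = atan2(Δλ, Δψ) = 112.86°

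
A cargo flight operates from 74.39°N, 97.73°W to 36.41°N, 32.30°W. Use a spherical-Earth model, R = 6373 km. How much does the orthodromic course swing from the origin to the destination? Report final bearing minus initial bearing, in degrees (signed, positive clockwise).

+58.4°

At departure: θ₁ = atan2(sin Δλ cos φ₂, cos φ₁ sin φ₂ − sin φ₁ cos φ₂ cos Δλ) = 102.52°
At arrival: θ₂ = atan2(sin Δλ cos φ₁, −cos φ₂ sin φ₁ + sin φ₂ cos φ₁ cos Δλ) = 160.95°
Δθ = θ₂ − θ₁ = +58.4°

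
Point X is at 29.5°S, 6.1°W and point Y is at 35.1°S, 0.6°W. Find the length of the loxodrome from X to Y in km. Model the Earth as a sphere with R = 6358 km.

807 km

Rhumb course C = atan2(Δλ, Δψ) with Δψ = ln[tan(π/4+φ₂/2)/tan(π/4+φ₁/2)] = -0.1157, Δλ = +0.0960 → C = 140.32°
d = R·|Δφ| / |cos C| = 6358·0.09774 / 0.76964 = 807 km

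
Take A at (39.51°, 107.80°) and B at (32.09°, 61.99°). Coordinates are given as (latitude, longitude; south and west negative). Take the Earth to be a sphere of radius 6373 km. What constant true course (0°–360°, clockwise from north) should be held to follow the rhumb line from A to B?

258.7°

Δψ = ln[tan(π/4+φ₂/2)/tan(π/4+φ₁/2)] = -0.1599
Δλ = -0.7995 rad (taken the short way round)
course = atan2(Δλ, Δψ) = 258.69°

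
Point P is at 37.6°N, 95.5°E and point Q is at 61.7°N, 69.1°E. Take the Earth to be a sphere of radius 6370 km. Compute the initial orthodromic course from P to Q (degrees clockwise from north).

θ = atan2( sin Δλ·cos φ₂ ,  cos φ₁ sin φ₂ − sin φ₁ cos φ₂ cos Δλ )
  = atan2(-0.2108, +0.4385) = 334.33°

334.3°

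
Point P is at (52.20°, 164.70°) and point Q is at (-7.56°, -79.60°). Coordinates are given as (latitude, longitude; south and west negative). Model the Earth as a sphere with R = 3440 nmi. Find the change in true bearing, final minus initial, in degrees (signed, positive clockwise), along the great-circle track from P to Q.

+69.7°

Initial bearing θ₁ = atan2(sin Δλ cos φ₂, cos φ₁ sin φ₂ − sin φ₁ cos φ₂ cos Δλ) = 73.83°
Final bearing θ₂ = (initial bearing from the destination back to the start) + 180° = 143.57°
Δθ = θ₂ − θ₁ = +69.7°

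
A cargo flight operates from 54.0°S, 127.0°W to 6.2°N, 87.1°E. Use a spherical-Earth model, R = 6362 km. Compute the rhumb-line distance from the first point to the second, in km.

Δψ = ln[tan(π/4+φ₂/2)/tan(π/4+φ₁/2)] = +1.2326;  Δφ = +1.0507 rad,  Δλ = -2.5464 rad
q = Δφ/Δψ = 0.8524
d = R·√(Δφ² + q²Δλ²) = 6362·2.41155 = 15342 km

15342 km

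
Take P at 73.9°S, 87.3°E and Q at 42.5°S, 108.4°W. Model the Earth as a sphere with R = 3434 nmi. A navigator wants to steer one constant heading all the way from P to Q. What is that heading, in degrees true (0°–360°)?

Meridional parts: M(φ₁)=-1.9559, M(φ₂)=-0.8210 → ΔM = +1.1350;  Δλ = +2.8676 rad
tan C = Δλ / ΔM = +2.5265 → C = 68.41°

68.4°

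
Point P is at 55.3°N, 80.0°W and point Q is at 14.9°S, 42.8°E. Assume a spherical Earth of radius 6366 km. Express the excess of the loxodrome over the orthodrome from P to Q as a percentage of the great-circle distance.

5.0%

Great circle: σ = 2.1053 rad → d_gc = Rσ = 13402.3 km
Rhumb: Δφ = -1.2252, Δλ = +2.1433, Δψ = -1.4264, q = Δφ/Δψ = 0.8589 → d_rh = R√(Δφ²+q²Δλ²) = 14077.7 km
Excess = (14077.7 − 13402.3) / 13402.3 = 675.4 / 13402.3 = 5.04% ≈ 5.0%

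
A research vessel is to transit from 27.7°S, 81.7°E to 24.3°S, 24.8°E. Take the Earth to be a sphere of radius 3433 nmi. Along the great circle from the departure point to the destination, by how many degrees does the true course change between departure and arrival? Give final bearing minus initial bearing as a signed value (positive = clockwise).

At departure: θ₁ = atan2(sin Δλ cos φ₂, cos φ₁ sin φ₂ − sin φ₁ cos φ₂ cos Δλ) = 260.12°
At arrival: θ₂ = atan2(sin Δλ cos φ₁, −cos φ₂ sin φ₁ + sin φ₂ cos φ₁ cos Δλ) = 286.85°
Δθ = θ₂ − θ₁ = +26.7°

+26.7°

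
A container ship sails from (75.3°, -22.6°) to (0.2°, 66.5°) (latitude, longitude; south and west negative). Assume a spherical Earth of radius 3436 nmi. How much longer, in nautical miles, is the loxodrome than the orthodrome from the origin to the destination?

286 nmi

Great circle: cos σ = sin φ₁ sin φ₂ + cos φ₁ cos φ₂ cos Δλ,  σ = 1.5634 rad → d_gc = 5372.0 nmi
Rhumb line: Δψ = -2.0445, q = Δφ/Δψ = 0.6411, d_rh = R√(Δφ²+q²Δλ²) = 5658.4 nmi
Excess = 5658.4 − 5372.0 = 286.4 ≈ 286 nmi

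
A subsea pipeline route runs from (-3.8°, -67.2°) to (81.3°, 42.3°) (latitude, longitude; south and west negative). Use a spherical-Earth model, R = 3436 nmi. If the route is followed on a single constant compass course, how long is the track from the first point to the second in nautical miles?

Δψ = ln[tan(π/4+φ₂/2)/tan(π/4+φ₁/2)] = +2.6425;  Δφ = +1.4853 rad,  Δλ = +1.9111 rad
q = Δφ/Δψ = 0.5621
d = R·√(Δφ² + q²Δλ²) = 3436·1.83301 = 6298 nmi

6298 nmi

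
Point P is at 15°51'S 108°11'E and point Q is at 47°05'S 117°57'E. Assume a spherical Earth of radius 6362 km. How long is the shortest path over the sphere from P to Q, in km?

cos σ = sin φ₁ sin φ₂ + cos φ₁ cos φ₂ cos Δλ
      = sin(-15.85°)sin(-47.08°) + cos(-15.85°)cos(-47.08°)cos(9.77°) = 0.8456
σ = 32.267° → d = Rσ = 6362·0.56317 = 3583 km

3583 km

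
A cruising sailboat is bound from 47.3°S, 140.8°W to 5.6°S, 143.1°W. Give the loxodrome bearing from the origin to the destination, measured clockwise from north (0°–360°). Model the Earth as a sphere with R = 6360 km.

357.3°

Meridional parts: M(φ₁)=-0.9393, M(φ₂)=-0.0979 → ΔM = +0.8414;  Δλ = -0.0401 rad
tan C = Δλ / ΔM = -0.0477 → C = 357.27°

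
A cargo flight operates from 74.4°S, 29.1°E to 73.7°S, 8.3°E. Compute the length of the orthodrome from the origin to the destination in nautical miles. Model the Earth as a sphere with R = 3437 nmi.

344 nmi

Haversine: a = sin²(Δφ/2)+cos φ₁ cos φ₂ sin²(Δλ/2) = 0.00250;  σ = 2·atan2(√a,√(1−a))
σ = 5.728° → d = Rσ = 3437·0.09998 = 344 nmi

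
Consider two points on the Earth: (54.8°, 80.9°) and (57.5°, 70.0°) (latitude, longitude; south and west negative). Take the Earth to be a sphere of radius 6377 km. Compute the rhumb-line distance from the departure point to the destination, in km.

739 km

Δψ = ln[tan(π/4+φ₂/2)/tan(π/4+φ₁/2)] = +0.0846;  Δφ = +0.0471 rad,  Δλ = -0.1902 rad
q = Δφ/Δψ = 0.5567
d = R·√(Δφ² + q²Δλ²) = 6377·0.11592 = 739 km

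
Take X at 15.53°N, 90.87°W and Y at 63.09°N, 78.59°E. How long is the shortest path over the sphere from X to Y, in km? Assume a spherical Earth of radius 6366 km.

Haversine: a = sin²(Δφ/2)+cos φ₁ cos φ₂ sin²(Δλ/2) = 0.59498;  σ = 2·atan2(√a,√(1−a))
σ = 100.950° → d = Rσ = 6366·1.76192 = 11216 km

11216 km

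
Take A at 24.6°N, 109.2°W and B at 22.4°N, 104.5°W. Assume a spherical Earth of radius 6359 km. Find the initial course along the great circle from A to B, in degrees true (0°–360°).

N = sin Δλ·cos φ₂ = +0.0758;  D = cos φ₁ sin φ₂ − sin φ₁ cos φ₂ cos Δλ = -0.0371
initial course = atan2(N, D) = 116.09°

116.1°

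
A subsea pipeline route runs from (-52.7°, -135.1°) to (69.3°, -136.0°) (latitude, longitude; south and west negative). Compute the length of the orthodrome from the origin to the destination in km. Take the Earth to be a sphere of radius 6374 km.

13572 km

Haversine: a = sin²(Δφ/2)+cos φ₁ cos φ₂ sin²(Δλ/2) = 0.76497;  σ = 2·atan2(√a,√(1−a))
σ = 122.002° → d = Rσ = 6374·2.12933 = 13572 km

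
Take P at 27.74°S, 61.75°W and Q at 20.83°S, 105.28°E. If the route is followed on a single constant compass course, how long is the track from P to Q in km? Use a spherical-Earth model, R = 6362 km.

16908 km

Δψ = ln[tan(π/4+φ₂/2)/tan(π/4+φ₁/2)] = +0.1324;  Δφ = +0.1206 rad,  Δλ = +2.9152 rad
q = Δφ/Δψ = 0.9107
d = R·√(Δφ² + q²Δλ²) = 6362·2.65773 = 16908 km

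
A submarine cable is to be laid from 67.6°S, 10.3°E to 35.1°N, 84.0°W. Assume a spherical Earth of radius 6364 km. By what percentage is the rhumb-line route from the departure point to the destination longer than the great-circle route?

Great circle: σ = 2.1592 rad → d_gc = Rσ = 13740.9 km
Rhumb: Δφ = +1.7925, Δλ = -1.6458, Δψ = +2.2744, q = Δφ/Δψ = 0.7881 → d_rh = R√(Δφ²+q²Δλ²) = 14080.5 km
Excess = (14080.5 − 13740.9) / 13740.9 = 339.6 / 13740.9 = 2.47% ≈ 2.5%

2.5%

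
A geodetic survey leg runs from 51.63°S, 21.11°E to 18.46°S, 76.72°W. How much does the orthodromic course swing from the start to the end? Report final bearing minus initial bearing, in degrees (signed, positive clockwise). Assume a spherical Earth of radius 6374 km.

At departure: θ₁ = atan2(sin Δλ cos φ₂, cos φ₁ sin φ₂ − sin φ₁ cos φ₂ cos Δλ) = 252.41°
At arrival: θ₂ = atan2(sin Δλ cos φ₁, −cos φ₂ sin φ₁ + sin φ₂ cos φ₁ cos Δλ) = 321.40°
Δθ = θ₂ − θ₁ = +69.0°

+69.0°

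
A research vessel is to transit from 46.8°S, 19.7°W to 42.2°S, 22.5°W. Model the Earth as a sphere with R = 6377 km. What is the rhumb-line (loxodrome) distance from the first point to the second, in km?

558 km

Rhumb course C = atan2(Δλ, Δψ) with Δψ = ln[tan(π/4+φ₂/2)/tan(π/4+φ₁/2)] = +0.1127, Δλ = -0.0489 → C = 336.55°
d = R·|Δφ| / |cos C| = 6377·0.08029 / 0.91740 = 558 km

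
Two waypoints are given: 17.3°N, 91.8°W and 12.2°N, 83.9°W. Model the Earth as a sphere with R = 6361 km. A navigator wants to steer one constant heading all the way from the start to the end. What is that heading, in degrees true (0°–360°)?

123.7°

Meridional parts: M(φ₁)=+0.3066, M(φ₂)=+0.2146 → ΔM = -0.0921;  Δλ = +0.1379 rad
tan C = Δλ / ΔM = -1.4974 → C = 123.74°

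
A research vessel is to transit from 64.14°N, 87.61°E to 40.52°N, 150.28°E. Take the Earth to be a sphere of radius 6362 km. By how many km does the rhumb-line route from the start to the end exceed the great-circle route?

Great circle: cos σ = sin φ₁ sin φ₂ + cos φ₁ cos φ₂ cos Δλ,  σ = 0.7424 rad → d_gc = 4722.8 km
Rhumb line: Δψ = -0.6967, q = Δφ/Δψ = 0.5917, d_rh = R√(Δφ²+q²Δλ²) = 4881.9 km
Excess = 4881.9 − 4722.8 = 159.1 ≈ 159 km

159 km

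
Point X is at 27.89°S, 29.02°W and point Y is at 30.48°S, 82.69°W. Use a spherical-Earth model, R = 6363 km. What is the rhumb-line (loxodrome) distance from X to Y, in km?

5211 km

Δψ = ln[tan(π/4+φ₂/2)/tan(π/4+φ₁/2)] = -0.0518;  Δφ = -0.0452 rad,  Δλ = -0.9367 rad
q = Δφ/Δψ = 0.8729
d = R·√(Δφ² + q²Δλ²) = 6363·0.81894 = 5211 km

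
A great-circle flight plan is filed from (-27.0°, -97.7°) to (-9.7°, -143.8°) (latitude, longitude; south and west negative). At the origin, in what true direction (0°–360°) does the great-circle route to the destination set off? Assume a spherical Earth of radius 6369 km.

N = sin Δλ·cos φ₂ = -0.7102;  D = cos φ₁ sin φ₂ − sin φ₁ cos φ₂ cos Δλ = +0.1602
initial course = atan2(N, D) = 282.71°

282.7°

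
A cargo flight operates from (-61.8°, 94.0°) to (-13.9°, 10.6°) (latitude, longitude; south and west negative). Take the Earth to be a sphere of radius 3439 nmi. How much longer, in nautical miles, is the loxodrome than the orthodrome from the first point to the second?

Great circle: cos σ = sin φ₁ sin φ₂ + cos φ₁ cos φ₂ cos Δλ,  σ = 1.3032 rad → d_gc = 4481.6 nmi
Rhumb line: Δψ = +1.1366, q = Δφ/Δψ = 0.7356, d_rh = R√(Δφ²+q²Δλ²) = 4671.6 nmi
Excess = 4671.6 − 4481.6 = 190.0 ≈ 190 nmi

190 nmi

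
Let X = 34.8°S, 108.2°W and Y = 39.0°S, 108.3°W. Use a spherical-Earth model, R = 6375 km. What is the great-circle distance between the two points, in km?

Haversine: a = sin²(Δφ/2)+cos φ₁ cos φ₂ sin²(Δλ/2) = 0.00134;  σ = 2·atan2(√a,√(1−a))
σ = 4.201° → d = Rσ = 6375·0.07332 = 467 km

467 km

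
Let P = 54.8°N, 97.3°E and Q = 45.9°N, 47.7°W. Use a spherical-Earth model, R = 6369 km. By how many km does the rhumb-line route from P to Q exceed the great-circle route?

Great circle: cos σ = sin φ₁ sin φ₂ + cos φ₁ cos φ₂ cos Δλ,  σ = 1.3096 rad → d_gc = 8341.0 km
Rhumb line: Δψ = -0.2444, q = Δφ/Δψ = 0.6356, d_rh = R√(Δφ²+q²Δλ²) = 10292.0 km
Excess = 10292.0 − 8341.0 = 1951.0 ≈ 1951 km

1951 km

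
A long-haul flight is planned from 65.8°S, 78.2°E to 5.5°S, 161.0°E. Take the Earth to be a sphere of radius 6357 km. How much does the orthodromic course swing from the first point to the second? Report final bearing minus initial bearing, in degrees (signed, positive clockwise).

-61.4°

At departure: θ₁ = atan2(sin Δλ cos φ₂, cos φ₁ sin φ₂ − sin φ₁ cos φ₂ cos Δλ) = 85.69°
At arrival: θ₂ = atan2(sin Δλ cos φ₁, −cos φ₂ sin φ₁ + sin φ₂ cos φ₁ cos Δλ) = 24.25°
Δθ = θ₂ − θ₁ = -61.4°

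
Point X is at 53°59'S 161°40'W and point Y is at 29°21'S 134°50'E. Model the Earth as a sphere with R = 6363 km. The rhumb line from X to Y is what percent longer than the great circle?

Great circle: σ = 0.8955 rad → d_gc = Rσ = 5697.9 km
Rhumb: Δφ = +0.4299, Δλ = -1.1083, Δψ = +0.5874, q = Δφ/Δψ = 0.7319 → d_rh = R√(Δφ²+q²Δλ²) = 5841.4 km
Excess = (5841.4 − 5697.9) / 5697.9 = 143.5 / 5697.9 = 2.52% ≈ 2.5%

2.5%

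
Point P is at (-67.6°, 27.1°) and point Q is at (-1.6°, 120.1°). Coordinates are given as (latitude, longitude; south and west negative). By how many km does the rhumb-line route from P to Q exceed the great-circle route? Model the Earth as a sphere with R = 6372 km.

Great circle: cos σ = sin φ₁ sin φ₂ + cos φ₁ cos φ₂ cos Δλ,  σ = 1.5649 rad → d_gc = 9971.7 km
Rhumb line: Δψ = +1.5915, q = Δφ/Δψ = 0.7238, d_rh = R√(Δφ²+q²Δλ²) = 10484.0 km
Excess = 10484.0 − 9971.7 = 512.3 ≈ 512 km

512 km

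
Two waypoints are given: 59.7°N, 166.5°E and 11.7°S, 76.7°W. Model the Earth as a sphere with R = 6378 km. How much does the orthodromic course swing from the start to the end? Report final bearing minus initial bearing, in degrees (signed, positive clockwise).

Initial bearing θ₁ = atan2(sin Δλ cos φ₂, cos φ₁ sin φ₂ − sin φ₁ cos φ₂ cos Δλ) = 72.30°
Final bearing θ₂ = (initial bearing from the destination back to the start) + 180° = 150.60°
Δθ = θ₂ − θ₁ = +78.3°

+78.3°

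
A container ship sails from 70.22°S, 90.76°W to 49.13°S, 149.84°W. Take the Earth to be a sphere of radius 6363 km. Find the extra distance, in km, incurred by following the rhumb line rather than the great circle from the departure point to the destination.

132 km

Great circle: cos σ = sin φ₁ sin φ₂ + cos φ₁ cos φ₂ cos Δλ,  σ = 0.6000 rad → d_gc = 3817.5 km
Rhumb line: Δψ = +0.7594, q = Δφ/Δψ = 0.4847, d_rh = R√(Δφ²+q²Δλ²) = 3949.6 km
Excess = 3949.6 − 3817.5 = 132.1 ≈ 132 km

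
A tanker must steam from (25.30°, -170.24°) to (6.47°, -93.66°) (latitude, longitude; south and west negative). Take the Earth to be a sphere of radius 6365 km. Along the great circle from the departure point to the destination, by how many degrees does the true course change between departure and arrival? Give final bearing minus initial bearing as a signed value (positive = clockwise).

At departure: θ₁ = atan2(sin Δλ cos φ₂, cos φ₁ sin φ₂ − sin φ₁ cos φ₂ cos Δλ) = 89.80°
At arrival: θ₂ = atan2(sin Δλ cos φ₁, −cos φ₂ sin φ₁ + sin φ₂ cos φ₁ cos Δλ) = 114.51°
Δθ = θ₂ − θ₁ = +24.7°

+24.7°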